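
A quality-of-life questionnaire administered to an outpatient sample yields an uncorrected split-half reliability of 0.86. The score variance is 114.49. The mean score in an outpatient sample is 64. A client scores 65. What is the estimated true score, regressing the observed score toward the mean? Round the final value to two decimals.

64.92

Full-length reliability (Spearman-Brown) = 2(0.86)/(1+0.86) ≈ 0.9247
Estimated true score = 0.9247*65 + (1 − 0.9247)*64 ≈ 64.9247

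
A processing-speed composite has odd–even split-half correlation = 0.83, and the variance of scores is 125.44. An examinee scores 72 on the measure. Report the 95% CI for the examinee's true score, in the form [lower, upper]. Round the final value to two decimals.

[65.31, 78.69]

SD = √125.44 ≈ 11.2000
Spearman-Brown: r = 2(0.83) / (1 + 0.83) = 1.6600 / 1.8300 ≈ 0.9071
SEM = 11.2000 * √(1 − 0.9071) = 11.2000 * √0.0929 ≈ 11.2000 * 0.3048 ≈ 3.4136
1.96 * SEM ≈ 6.6907
95% CI: 72 ± 6.6907 = [65.3093, 78.6907]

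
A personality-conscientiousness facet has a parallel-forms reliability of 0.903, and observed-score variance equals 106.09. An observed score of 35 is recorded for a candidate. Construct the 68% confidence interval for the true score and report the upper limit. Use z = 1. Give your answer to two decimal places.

38.21

SD = √106.09 = 10.30000
The standard error of measurement is 10.30000*√(1 − 0.90300) ≈ 10.30000*0.31145 ≈ 3.20792.
Margin = 1 * 3.20792 ≈ 3.20792
Upper bound: 35 + 3.20792 = 38.20792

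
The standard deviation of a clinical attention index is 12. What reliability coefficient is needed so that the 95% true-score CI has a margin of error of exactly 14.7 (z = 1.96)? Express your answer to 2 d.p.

0.61

SEM needed = half-width / z = 14.7/1.96 ≈ 7.5000
r = 1 − (SEM / SD)² = 1 − (7.5000 / 12)² ≈ 1 − 0.3906 ≈ 0.6094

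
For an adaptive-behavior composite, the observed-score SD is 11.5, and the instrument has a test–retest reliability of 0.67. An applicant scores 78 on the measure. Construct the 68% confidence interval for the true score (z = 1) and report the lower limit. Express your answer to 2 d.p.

SEM = 11.5000·√(1 − 0.6700) ≃ 6.6062
Margin = 1 · 6.6062 ≃ 6.6062
Lower limit = 78 − 6.6062 ≃ 71.3938

71.39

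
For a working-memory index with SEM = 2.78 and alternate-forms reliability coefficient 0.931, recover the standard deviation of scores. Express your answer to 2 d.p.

10.58

SD = 2.78 / √(1 − 0.931) ≈ 10.5833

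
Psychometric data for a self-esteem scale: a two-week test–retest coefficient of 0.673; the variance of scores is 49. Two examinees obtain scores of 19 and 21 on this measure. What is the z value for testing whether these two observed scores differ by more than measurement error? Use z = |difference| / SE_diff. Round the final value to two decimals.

σ = 49^(1/2) = 7.00000
SEM = 7.00000·√(1 − 0.67300) ≃ 4.00287
SE_diff = √2 · SEM ≃ 5.66092
z = |19 − 21| / 5.66092 = 2 / 5.66092 ≃ 0.35330

0.35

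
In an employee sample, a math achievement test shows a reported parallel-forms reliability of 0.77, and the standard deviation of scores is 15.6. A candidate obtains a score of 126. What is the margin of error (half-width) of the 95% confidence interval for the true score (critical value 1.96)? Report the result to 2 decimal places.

14.66

SEM = 15.600 · √(1 − 0.770) = 15.600 · √0.230 ≈ 15.600 · 0.480 ≈ 7.481
Margin = 1.96 · 7.481 ≈ 14.664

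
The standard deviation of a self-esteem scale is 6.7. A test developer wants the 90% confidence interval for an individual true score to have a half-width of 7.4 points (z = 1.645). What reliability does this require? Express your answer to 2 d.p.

SEM needed = half-width / z = 7.4/1.645 ≈ 4.4985
r = 1 − (SEM / SD)² = 1 − (4.4985 / 6.7)² ≈ 1 − 0.4508 ≈ 0.5492

0.55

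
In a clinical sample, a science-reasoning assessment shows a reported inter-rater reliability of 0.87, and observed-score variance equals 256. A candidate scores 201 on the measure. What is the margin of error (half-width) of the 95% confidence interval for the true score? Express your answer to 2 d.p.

11.31

SD = √256 = 16.0000
SEM = 16.0000 * √(1 − 0.8700) = 16.0000 * √0.1300 ≈ 16.0000 * 0.3606 ≈ 5.7689
Margin = 1.96 * 5.7689 ≈ 11.3070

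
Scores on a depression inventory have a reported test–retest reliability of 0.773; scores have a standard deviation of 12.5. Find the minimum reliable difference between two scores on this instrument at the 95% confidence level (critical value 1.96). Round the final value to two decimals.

The standard error of measurement is 12.50000·√(1 − 0.77300) ≈ 12.50000·0.47645 ≈ 5.95556.
SE_diff = SEM · √2 ≈ 5.95556 · 1.41421 ≈ 8.42244
Smallest detectable difference = 1.96·8.42244 ≈ 16.50798

16.51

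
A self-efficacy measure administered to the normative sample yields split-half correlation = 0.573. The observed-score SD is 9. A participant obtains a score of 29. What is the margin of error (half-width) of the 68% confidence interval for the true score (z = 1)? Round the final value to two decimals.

r_full = 2·0.573 / (1 + 0.573) ≈ 0.7285
SEM = 9.0000×√(1 − 0.7285) ≈ 4.6891
Margin = 1 × 4.6891 ≈ 4.6891

4.69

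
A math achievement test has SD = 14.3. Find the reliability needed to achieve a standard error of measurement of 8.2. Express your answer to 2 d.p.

0.67

r = 1 − (8.2000/14.3)² ≈ 1 − 0.3288 ≈ 0.6712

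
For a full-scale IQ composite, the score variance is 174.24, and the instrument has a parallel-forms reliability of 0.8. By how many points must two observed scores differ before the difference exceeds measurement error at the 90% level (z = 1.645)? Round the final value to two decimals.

SD = √174.24 = 13.2000
SEM = 13.2000 · √(1 − 0.8000) = 13.2000 · √0.2000 ≈ 13.2000 · 0.4472 ≈ 5.9032
Standard error of the difference = 5.9032·√2 ≈ 8.3484
Smallest detectable difference = 1.645·8.3484 ≈ 13.7331

13.73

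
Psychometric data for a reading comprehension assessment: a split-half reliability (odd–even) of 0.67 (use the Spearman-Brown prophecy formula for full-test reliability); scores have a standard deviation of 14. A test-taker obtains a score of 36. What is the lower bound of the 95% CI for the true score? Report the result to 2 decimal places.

23.80

Spearman-Brown: r = 2(0.67) / (1 + 0.67) = 1.340 / 1.670 ≈ 0.802
SEM = 14.000 × √(1 − 0.802) = 14.000 × √0.198 ≈ 14.000 × 0.445 ≈ 6.223
Half-width = 1.96×6.223 ≈ 12.198
Lower limit = 36 − 12.198 ≈ 23.802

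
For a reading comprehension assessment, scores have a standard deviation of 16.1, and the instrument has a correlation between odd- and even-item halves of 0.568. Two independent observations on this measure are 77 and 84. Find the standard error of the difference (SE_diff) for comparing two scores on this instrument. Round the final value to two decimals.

Full-length reliability (Spearman-Brown) = 2(0.568)/(1+0.568) ≈ 0.72449
SEM = 16.10000·√(1 − 0.72449) ≈ 8.45074
SE_diff = √2 · SEM ≈ 11.95115

11.95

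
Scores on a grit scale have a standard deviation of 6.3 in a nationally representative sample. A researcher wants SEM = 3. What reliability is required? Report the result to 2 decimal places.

0.77

r = 1 − (SEM / SD)² = 1 − (3.0000 / 6.3)² ≈ 1 − 0.2268 ≈ 0.7732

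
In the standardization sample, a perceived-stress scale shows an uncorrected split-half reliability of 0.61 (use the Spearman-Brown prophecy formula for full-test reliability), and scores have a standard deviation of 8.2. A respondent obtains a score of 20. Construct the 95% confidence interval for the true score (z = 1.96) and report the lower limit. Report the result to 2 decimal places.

Spearman-Brown: r = 2(0.61) / (1 + 0.61) = 1.2200 / 1.6100 ≃ 0.7578
The standard error of measurement is 8.2000×√(1 − 0.7578) ≃ 8.2000×0.4922 ≃ 4.0358.
Margin = 1.96 × 4.0358 ≃ 7.9102
Lower bound: 20 − 7.9102 = 12.0898

12.09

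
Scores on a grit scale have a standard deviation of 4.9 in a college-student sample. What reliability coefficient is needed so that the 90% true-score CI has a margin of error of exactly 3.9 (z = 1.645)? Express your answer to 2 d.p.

0.77

SEM needed = half-width / z = 3.9/1.645 ≈ 2.371
r = 1 − (SEM / SD)² = 1 − (2.371 / 4.9)² ≈ 1 − 0.234 ≈ 0.766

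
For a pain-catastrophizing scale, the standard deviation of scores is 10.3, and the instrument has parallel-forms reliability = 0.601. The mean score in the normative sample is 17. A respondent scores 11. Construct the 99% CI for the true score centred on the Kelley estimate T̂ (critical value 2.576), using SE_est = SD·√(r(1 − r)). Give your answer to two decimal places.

[0.40, 26.39]

T̂ = 0.601(11) + 0.399(17) ≈ 13.394
SE_est = SD * √(r(1 − r)) = 10.300 * √0.240 ≈ 10.300 * 0.490 ≈ 5.044
CI = 13.394 ± 2.576 * 5.044 → [0.401, 26.387]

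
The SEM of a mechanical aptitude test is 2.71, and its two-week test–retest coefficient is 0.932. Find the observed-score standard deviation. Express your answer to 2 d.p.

SD = SEM / √(1 − r) = 2.71 / √0.0680 ≈ 2.71 / 0.2608 ≈ 10.3924

10.39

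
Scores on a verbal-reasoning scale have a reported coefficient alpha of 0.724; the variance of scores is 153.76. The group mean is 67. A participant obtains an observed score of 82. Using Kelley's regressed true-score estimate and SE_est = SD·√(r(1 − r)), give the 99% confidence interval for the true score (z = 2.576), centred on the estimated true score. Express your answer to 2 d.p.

[63.58, 92.14]

σ = 153.76^(1/2) = 12.4000
T̂ = r·X + (1 − r)·M = 0.7240*82 + 0.2760*67 = 59.3680 + 18.4920 ≈ 77.8600
SE_est = 12.4000*√(0.7240*0.2760) ≈ 5.5430
CI = 77.8600 ± 2.576 * 5.5430 → [63.5812, 92.1388]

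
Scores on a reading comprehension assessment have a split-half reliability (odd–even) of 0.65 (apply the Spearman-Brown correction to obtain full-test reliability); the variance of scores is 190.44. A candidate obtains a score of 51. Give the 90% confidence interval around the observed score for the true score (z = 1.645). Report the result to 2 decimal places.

SD = √190.44 ≃ 13.8000
r_full = 2·0.65 / (1 + 0.65) ≃ 0.7879
SEM = 13.8000 × √(1 − 0.7879) = 13.8000 × √0.2121 ≃ 13.8000 × 0.4606 ≃ 6.3558
1.645 × SEM ≃ 10.4553
Interval: (40.5447, 61.4553)

[40.54, 61.46]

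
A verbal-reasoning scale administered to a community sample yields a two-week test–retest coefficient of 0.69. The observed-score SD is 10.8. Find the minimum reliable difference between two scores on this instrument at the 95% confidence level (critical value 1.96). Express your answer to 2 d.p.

SEM = 10.8000×√(1 − 0.6900) ≃ 6.0132
Standard error of the difference = 6.0132·√2 ≃ 8.5039
Minimum reliable difference = 1.96 × SE_diff ≃ 1.96 × 8.5039 ≃ 16.6677

16.67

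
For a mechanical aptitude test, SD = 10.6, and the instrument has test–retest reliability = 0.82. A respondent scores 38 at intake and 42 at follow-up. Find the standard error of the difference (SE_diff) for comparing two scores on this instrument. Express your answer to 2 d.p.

SEM = 10.600×√(1 − 0.820) ≈ 4.497
SE_diff = √2 × SEM ≈ 6.360

6.36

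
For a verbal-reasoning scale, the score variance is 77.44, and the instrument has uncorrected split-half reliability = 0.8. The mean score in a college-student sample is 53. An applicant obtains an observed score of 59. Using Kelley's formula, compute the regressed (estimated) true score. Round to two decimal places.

58.33

Spearman-Brown: r = 2(0.8) / (1 + 0.8) = 1.600 / 1.800 ≈ 0.889
T̂ = 0.889(59) + 0.111(53) ≈ 58.333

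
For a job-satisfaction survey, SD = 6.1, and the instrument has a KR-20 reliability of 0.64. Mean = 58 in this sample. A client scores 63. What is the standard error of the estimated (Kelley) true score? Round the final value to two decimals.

2.93

SE_est = 6.1000·√(0.6400·0.3600) ≃ 2.9280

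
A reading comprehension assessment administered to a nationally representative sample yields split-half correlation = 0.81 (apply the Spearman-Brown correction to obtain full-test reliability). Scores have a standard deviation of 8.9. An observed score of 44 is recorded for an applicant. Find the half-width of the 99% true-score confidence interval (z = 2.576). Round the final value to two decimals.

7.43

r_full = 2·0.81 / (1 + 0.81) ≃ 0.8950
The standard error of measurement is 8.9000*√(1 − 0.8950) ≃ 8.9000*0.3240 ≃ 2.8836.
2.576 * SEM ≃ 7.4280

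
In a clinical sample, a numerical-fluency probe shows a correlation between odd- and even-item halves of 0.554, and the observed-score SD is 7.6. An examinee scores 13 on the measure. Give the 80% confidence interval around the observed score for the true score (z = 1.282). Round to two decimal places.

[7.78, 18.22]

Spearman-Brown: r = 2(0.554) / (1 + 0.554) = 1.10800 / 1.55400 ≈ 0.71300
SEM = 7.60000·√(1 − 0.71300) ≈ 4.07151
Half-width = 1.282·4.07151 ≈ 5.21968
CI = 13 ± 5.21968 → [7.78032, 18.21968]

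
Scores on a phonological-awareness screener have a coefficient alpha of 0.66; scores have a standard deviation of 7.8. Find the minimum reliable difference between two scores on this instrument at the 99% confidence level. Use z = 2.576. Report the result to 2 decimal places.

SEM = 7.8000 · √(1 − 0.6600) = 7.8000 · √0.3400 ≈ 7.8000 · 0.5831 ≈ 4.5481
Standard error of the difference = 4.5481·√2 ≈ 6.4320
Smallest detectable difference = 2.576·6.4320 ≈ 16.5689

16.57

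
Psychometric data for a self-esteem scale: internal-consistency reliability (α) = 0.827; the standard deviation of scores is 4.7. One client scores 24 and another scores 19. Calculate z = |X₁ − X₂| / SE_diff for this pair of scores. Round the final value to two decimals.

SEM = 4.7000 · √(1 − 0.8270) = 4.7000 · √0.1730 ≈ 4.7000 · 0.4159 ≈ 1.9549
Standard error of the difference = 1.9549·√2 ≈ 2.7646
z = 5 / 2.7646 ≈ 1.8086

1.81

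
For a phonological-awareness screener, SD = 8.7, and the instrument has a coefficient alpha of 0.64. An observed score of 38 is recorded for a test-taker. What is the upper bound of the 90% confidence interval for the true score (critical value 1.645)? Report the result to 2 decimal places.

SEM = 8.700 × √(1 − 0.640) = 8.700 × √0.360 ≃ 8.700 × 0.600 ≃ 5.220
Half-width = 1.645×5.220 ≃ 8.587
Upper bound: 38 + 8.587 = 46.587

46.59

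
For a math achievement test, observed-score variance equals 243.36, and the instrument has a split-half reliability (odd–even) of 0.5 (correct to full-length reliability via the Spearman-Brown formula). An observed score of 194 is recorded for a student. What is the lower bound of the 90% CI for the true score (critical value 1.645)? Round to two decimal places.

179.18

SD = √243.36 ≃ 15.600
r_full = 2·0.5 / (1 + 0.5) ≃ 0.667
SEM = 15.600·√(1 − 0.667) ≃ 9.007
1.645 · SEM ≃ 14.816
Lower bound: 194 − 14.816 = 179.184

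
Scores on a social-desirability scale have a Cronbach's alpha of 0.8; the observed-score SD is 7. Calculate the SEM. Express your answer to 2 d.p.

SEM = 7.00000·√(1 − 0.80000) ≈ 3.13050

3.13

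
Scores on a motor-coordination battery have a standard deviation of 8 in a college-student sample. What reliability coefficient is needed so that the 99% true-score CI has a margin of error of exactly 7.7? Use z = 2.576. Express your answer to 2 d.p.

SEM needed = half-width / z = 7.7/2.576 ≈ 2.989
r = 1 − (2.989/8)² ≈ 1 − 0.140 ≈ 0.860

0.86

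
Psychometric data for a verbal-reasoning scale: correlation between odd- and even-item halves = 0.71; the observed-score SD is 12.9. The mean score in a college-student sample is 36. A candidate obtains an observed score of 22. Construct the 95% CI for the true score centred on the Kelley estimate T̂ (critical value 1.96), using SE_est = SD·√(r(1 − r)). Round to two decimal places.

[14.89, 33.86]

r_full = 2·0.71 / (1 + 0.71) ≈ 0.8304
Estimated true score = 0.8304·22 + (1 − 0.8304)·36 ≈ 24.3743
SE_est = SD · √(r(1 − r)) = 12.9000 · √0.1408 ≈ 12.9000 · 0.3753 ≈ 4.8410
CI = 24.3743 ± 1.96 · 4.8410 → [14.8859, 33.8627]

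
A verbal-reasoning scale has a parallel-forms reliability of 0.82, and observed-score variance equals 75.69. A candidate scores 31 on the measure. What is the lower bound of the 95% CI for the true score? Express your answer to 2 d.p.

23.77

SD = √75.69 ≈ 8.7000
SEM = 8.7000 * √(1 − 0.8200) = 8.7000 * √0.1800 ≈ 8.7000 * 0.4243 ≈ 3.6911
Margin = 1.96 * 3.6911 ≈ 7.2346
Lower bound: 31 − 7.2346 = 23.7654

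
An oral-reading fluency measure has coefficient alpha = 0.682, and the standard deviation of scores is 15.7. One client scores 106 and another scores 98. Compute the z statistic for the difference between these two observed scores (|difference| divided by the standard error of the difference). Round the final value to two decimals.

SEM = 15.7000 * √(1 − 0.6820) = 15.7000 * √0.3180 ≃ 15.7000 * 0.5639 ≃ 8.8535
SE_diff = SEM * √2 ≃ 8.8535 * 1.4142 ≃ 12.5207
z = 8 / 12.5207 ≃ 0.6389

0.64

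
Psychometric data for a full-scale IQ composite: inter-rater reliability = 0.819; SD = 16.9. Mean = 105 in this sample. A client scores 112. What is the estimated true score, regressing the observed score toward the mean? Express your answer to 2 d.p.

110.73

Estimated true score = 0.819×112 + (1 − 0.819)×105 ≈ 110.733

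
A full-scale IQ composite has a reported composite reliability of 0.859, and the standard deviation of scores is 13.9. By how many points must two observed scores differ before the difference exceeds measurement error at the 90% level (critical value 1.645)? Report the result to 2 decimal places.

12.14

The standard error of measurement is 13.900*√(1 − 0.859) ≈ 13.900*0.375 ≈ 5.219.
SE_diff = √2 * SEM ≈ 7.381
Smallest detectable difference = 1.645*7.381 ≈ 12.142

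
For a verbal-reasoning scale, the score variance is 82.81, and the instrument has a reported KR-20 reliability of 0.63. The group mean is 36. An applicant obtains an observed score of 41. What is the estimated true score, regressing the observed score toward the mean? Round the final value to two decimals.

T̂ = 0.630(41) + 0.370(36) ≈ 39.150

39.15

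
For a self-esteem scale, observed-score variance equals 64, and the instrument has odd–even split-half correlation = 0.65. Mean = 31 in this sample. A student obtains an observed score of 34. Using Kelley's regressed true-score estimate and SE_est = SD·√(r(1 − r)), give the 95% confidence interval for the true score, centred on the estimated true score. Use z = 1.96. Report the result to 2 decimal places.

SD = √64 = 8.000
Spearman-Brown: r = 2(0.65) / (1 + 0.65) = 1.300 / 1.650 ≈ 0.788
T̂ = r·X + (1 − r)·M = 0.788×34 + 0.212×31 ≈ 26.788 + 6.576 ≈ 33.364
SE_est = SD × √(r(1 − r)) = 8.000 × √0.167 ≈ 8.000 × 0.409 ≈ 3.270
CI = 33.364 ± 1.96 × 3.270 → [26.953, 39.774]

[26.95, 39.77]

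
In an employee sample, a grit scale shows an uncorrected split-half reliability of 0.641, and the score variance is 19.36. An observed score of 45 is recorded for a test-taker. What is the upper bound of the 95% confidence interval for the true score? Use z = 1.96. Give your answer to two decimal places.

49.03

SD = √19.36 = 4.4000
r_full = 2·0.641 / (1 + 0.641) ≈ 0.7812
SEM = 4.4000 * √(1 − 0.7812) = 4.4000 * √0.2188 ≈ 4.4000 * 0.4677 ≈ 2.0580
1.96 * SEM ≈ 4.0337
Upper limit = 45 + 4.0337 ≈ 49.0337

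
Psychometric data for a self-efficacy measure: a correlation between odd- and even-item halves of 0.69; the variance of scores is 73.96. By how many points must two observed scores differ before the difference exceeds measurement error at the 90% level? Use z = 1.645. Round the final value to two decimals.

8.57

σ = 73.96^(1/2) = 8.600
Spearman-Brown: r = 2(0.69) / (1 + 0.69) = 1.380 / 1.690 ≈ 0.817
SEM = 8.600·√(1 − 0.817) ≈ 3.683
SE_diff = SEM · √2 ≈ 3.683 · 1.414 ≈ 5.209
Minimum reliable difference = 1.645 · SE_diff ≈ 1.645 · 5.209 ≈ 8.569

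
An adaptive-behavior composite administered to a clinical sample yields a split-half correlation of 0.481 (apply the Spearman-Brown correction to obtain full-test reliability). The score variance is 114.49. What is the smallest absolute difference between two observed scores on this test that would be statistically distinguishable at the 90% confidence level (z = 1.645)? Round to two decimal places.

14.74

SD = √114.49 ≈ 10.7000
Spearman-Brown: r = 2(0.481) / (1 + 0.481) = 0.9620 / 1.4810 ≈ 0.6496
SEM = 10.7000 · √(1 − 0.6496) = 10.7000 · √0.3504 ≈ 10.7000 · 0.5920 ≈ 6.3342
Standard error of the difference = 6.3342·√2 ≈ 8.9579
Minimum reliable difference = 1.645 · SE_diff ≈ 1.645 · 8.9579 ≈ 14.7357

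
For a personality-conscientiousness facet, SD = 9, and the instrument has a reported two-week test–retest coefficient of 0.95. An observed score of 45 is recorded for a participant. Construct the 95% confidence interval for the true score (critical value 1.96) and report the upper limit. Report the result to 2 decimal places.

SEM = 9.0000*√(1 − 0.9500) ≈ 2.0125
1.96 * SEM ≈ 3.9444
Upper limit = 45 + 3.9444 ≈ 48.9444

48.94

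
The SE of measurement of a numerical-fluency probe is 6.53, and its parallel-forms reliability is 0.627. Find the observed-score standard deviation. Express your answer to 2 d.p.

10.69

σ = SEM·(1 − r)^(−1/2) ≈ 6.53×1.637 ≈ 10.692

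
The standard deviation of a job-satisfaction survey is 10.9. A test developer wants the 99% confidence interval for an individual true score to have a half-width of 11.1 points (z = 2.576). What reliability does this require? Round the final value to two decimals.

0.84

SEM needed = half-width / z = 11.1/2.576 ≈ 4.30901
r = 1 − (4.30901/10.9)² ≈ 1 − 0.15628 ≈ 0.84372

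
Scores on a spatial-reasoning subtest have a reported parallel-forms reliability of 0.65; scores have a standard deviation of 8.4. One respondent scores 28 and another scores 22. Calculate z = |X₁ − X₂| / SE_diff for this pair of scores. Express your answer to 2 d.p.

0.85

SEM = 8.40000*√(1 − 0.65000) ≈ 4.96951
Standard error of the difference = 4.96951·√2 ≈ 7.02794
z = |28 − 22| / 7.02794 = 6 / 7.02794 ≈ 0.85373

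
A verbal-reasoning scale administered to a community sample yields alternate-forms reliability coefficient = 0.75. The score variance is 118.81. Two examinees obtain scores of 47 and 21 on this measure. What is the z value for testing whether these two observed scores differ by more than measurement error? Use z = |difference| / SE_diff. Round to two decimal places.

SD = √118.81 ≈ 10.9000
SEM = 10.9000×√(1 − 0.7500) ≈ 5.4500
SE_diff = √2 × SEM ≈ 7.7075
z = |47 − 21| / 7.7075 = 26 / 7.7075 ≈ 3.3734

3.37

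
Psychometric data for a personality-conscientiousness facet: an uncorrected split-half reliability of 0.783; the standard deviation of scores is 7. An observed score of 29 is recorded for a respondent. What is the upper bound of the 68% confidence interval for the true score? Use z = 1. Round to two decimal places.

Full-length reliability (Spearman-Brown) = 2(0.783)/(1+0.783) ≈ 0.8783
SEM = 7.0000 × √(1 − 0.8783) = 7.0000 × √0.1217 ≈ 7.0000 × 0.3489 ≈ 2.4420
Half-width = 1×2.4420 ≈ 2.4420
Upper bound: 29 + 2.4420 = 31.4420

31.44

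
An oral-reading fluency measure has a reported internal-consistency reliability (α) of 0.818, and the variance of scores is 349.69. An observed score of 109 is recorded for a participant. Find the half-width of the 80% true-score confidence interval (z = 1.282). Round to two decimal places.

SD = √349.69 ≈ 18.700
SEM = 18.700 * √(1 − 0.818) = 18.700 * √0.182 ≈ 18.700 * 0.427 ≈ 7.978
Half-width = 1.282*7.978 ≈ 10.227

10.23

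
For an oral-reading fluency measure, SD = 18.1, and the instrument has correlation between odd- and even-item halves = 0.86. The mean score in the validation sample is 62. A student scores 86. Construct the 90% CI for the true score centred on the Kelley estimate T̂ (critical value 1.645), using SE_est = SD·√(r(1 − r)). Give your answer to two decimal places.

[76.34, 92.05]

Full-length reliability (Spearman-Brown) = 2(0.86)/(1+0.86) ≃ 0.9247
T̂ = 0.9247(86) + 0.0753(62) ≃ 84.1935
SE_est = SD · √(r(1 − r)) = 18.1000 · √0.0696 ≃ 18.1000 · 0.2638 ≃ 4.7752
90% CI: 84.1935 ± 7.8552 ≃ (76.3383, 92.0488)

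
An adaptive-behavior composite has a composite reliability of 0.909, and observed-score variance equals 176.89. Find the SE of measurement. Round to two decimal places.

SD = √176.89 ≈ 13.30000
SEM = 13.30000*√(1 − 0.90900) ≈ 4.01211

4.01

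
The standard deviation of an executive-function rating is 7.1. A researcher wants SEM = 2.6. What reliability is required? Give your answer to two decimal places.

r = 1 − (SEM / SD)² = 1 − (2.6000 / 7.1)² ≈ 1 − 0.1341 ≈ 0.8659

0.87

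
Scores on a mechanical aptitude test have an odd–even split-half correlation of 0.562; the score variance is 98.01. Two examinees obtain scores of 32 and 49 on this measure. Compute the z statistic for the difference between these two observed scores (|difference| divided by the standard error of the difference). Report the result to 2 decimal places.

σ = 98.01^(1/2) = 9.9000
Full-length reliability (Spearman-Brown) = 2(0.562)/(1+0.562) ≈ 0.7196
The standard error of measurement is 9.9000*√(1 − 0.7196) ≈ 9.9000*0.5295 ≈ 5.2424.
SE_diff = SEM * √2 ≈ 5.2424 * 1.4142 ≈ 7.4139
z = 17 / 7.4139 ≈ 2.2930

2.29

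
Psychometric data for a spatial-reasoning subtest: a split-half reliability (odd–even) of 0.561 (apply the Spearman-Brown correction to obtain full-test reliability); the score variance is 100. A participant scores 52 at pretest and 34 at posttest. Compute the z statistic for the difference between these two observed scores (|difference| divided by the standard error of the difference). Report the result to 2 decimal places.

SD = √100 ≈ 10.000
Full-length reliability (Spearman-Brown) = 2(0.561)/(1+0.561) ≈ 0.719
SEM = 10.000×√(1 − 0.719) ≈ 5.303
SE_diff = SEM × √2 ≈ 5.303 × 1.414 ≈ 7.500
z = |52 − 34| / 7.500 = 18 / 7.500 ≈ 2.400

2.40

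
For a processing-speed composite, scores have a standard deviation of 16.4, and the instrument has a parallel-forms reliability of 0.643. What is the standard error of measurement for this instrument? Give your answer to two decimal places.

SEM = 16.4000 · √(1 − 0.6430) = 16.4000 · √0.3570 ≃ 16.4000 · 0.5975 ≃ 9.7989

9.80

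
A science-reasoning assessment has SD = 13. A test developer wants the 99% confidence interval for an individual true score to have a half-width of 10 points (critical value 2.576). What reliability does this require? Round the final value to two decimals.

Required SEM = 10 / 2.576 ≈ 3.8820
r = 1 − (SEM / SD)² = 1 − (3.8820 / 13)² ≈ 1 − 0.0892 ≈ 0.9108

0.91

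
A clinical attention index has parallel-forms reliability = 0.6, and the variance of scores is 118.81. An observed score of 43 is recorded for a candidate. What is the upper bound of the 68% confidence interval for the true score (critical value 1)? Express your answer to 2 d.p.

SD = √118.81 ≃ 10.90000
SEM = 10.90000 × √(1 − 0.60000) = 10.90000 × √0.40000 ≃ 10.90000 × 0.63246 ≃ 6.89377
Half-width = 1×6.89377 ≃ 6.89377
Upper limit = 43 + 6.89377 ≃ 49.89377

49.89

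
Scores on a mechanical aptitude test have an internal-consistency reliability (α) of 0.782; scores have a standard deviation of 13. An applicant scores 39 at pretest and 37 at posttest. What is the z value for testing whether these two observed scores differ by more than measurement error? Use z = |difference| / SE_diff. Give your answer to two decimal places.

0.23

SEM = 13.0000×√(1 − 0.7820) ≃ 6.0698
SE_diff = √2 × SEM ≃ 8.5839
z = 2 / 8.5839 ≃ 0.2330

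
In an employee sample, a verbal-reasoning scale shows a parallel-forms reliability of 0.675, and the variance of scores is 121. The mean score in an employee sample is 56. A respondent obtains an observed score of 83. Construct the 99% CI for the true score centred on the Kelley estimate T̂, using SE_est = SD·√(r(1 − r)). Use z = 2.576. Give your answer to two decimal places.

σ = 121^(1/2) = 11.000
T̂ = r·X + (1 − r)·M = 0.675·83 + 0.325·56 = 56.025 + 18.200 ≃ 74.225
SE_est = SD · √(r(1 − r)) = 11.000 · √0.219 ≃ 11.000 · 0.468 ≃ 5.152
CI = 74.225 ± 2.576 · 5.152 → [60.953, 87.497]

[60.95, 87.50]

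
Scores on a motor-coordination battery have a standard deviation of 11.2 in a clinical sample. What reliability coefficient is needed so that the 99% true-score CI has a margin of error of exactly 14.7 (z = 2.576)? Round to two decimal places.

SEM needed = half-width / z = 14.7/2.576 ≈ 5.7065
Required reliability = 1 − (SEM/SD)² = 1 − 0.2596 ≈ 0.7404

0.74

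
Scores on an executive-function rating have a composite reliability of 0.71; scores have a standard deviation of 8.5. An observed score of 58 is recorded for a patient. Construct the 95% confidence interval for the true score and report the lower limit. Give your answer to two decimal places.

49.03

The standard error of measurement is 8.500·√(1 − 0.710) ≈ 8.500·0.539 ≈ 4.577.
1.96 · SEM ≈ 8.972
Lower bound: 58 − 8.972 = 49.028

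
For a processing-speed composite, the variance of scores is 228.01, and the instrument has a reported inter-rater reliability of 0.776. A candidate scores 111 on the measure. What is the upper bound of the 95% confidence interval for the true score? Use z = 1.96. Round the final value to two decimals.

125.01

SD = √228.01 = 15.10000
SEM = 15.10000·√(1 − 0.77600) ≃ 7.14662
1.96 · SEM ≃ 14.00738
Upper bound: 111 + 14.00738 = 125.00738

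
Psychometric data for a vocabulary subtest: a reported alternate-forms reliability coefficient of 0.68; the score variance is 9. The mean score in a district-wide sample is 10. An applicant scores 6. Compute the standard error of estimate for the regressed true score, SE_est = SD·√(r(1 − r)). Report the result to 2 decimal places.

σ = 9^(1/2) = 3.000
SE_est = SD * √(r(1 − r)) = 3.000 * √0.218 ≈ 3.000 * 0.466 ≈ 1.399

1.40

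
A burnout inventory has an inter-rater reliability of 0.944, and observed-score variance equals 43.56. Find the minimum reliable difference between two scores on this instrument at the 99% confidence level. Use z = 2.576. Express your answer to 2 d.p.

5.69

SD = √43.56 = 6.600
SEM = 6.600 · √(1 − 0.944) = 6.600 · √0.056 ≃ 6.600 · 0.237 ≃ 1.562
SE_diff = √2 · SEM ≃ 2.209
Smallest detectable difference = 2.576·2.209 ≃ 5.690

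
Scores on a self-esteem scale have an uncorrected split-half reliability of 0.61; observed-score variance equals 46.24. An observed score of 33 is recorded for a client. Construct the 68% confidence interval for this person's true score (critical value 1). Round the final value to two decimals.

SD = √46.24 = 6.800
Spearman-Brown: r = 2(0.61) / (1 + 0.61) = 1.220 / 1.610 ≈ 0.758
SEM = 6.800 · √(1 − 0.758) = 6.800 · √0.242 ≈ 6.800 · 0.492 ≈ 3.347
Margin = 1 · 3.347 ≈ 3.347
Interval: (29.653, 36.347)

[29.65, 36.35]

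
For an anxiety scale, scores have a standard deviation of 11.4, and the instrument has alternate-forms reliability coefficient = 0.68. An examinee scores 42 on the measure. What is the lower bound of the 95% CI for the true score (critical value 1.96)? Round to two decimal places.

29.36

SEM = 11.4000 × √(1 − 0.6800) = 11.4000 × √0.3200 ≈ 11.4000 × 0.5657 ≈ 6.4488
1.96 × SEM ≈ 12.6397
Lower bound: 42 − 12.6397 = 29.3603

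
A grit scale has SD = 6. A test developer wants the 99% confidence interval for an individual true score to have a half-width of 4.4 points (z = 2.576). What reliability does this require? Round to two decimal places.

Required SEM = 4.4 / 2.576 ≈ 1.708
Required reliability = 1 − (SEM/SD)² = 1 − 0.081 ≈ 0.919

0.92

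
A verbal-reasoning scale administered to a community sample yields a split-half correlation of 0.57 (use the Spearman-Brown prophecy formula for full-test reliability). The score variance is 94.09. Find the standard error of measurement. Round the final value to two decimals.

σ = 94.09^(1/2) = 9.700
Full-length reliability (Spearman-Brown) = 2(0.57)/(1+0.57) ≈ 0.726
SEM = 9.700 × √(1 − 0.726) = 9.700 × √0.274 ≈ 9.700 × 0.523 ≈ 5.076

5.08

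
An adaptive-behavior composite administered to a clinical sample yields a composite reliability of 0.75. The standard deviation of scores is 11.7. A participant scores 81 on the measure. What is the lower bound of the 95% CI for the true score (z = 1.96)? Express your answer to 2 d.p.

SEM = 11.7000*√(1 − 0.7500) ≈ 5.8500
Margin = 1.96 * 5.8500 ≈ 11.4660
Lower bound: 81 − 11.4660 = 69.5340

69.53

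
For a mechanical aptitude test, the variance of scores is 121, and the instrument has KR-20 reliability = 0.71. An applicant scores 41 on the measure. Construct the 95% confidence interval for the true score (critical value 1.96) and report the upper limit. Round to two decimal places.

52.61

σ = 121^(1/2) = 11.0000
SEM = 11.0000·√(1 − 0.7100) ≈ 5.9237
Half-width = 1.96·5.9237 ≈ 11.6104
Upper bound: 41 + 11.6104 = 52.6104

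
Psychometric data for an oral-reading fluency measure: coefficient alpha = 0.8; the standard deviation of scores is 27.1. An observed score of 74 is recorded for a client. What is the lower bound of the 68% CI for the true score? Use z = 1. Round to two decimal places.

61.88

SEM = 27.100 · √(1 − 0.800) = 27.100 · √0.200 ≃ 27.100 · 0.447 ≃ 12.119
1 · SEM ≃ 12.119
Lower limit = 74 − 12.119 ≃ 61.881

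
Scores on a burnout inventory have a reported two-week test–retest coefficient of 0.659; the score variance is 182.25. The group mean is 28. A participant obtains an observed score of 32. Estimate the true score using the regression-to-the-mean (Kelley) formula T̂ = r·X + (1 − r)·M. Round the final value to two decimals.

30.64

Estimated true score = 0.659·32 + (1 − 0.659)·28 ≈ 30.636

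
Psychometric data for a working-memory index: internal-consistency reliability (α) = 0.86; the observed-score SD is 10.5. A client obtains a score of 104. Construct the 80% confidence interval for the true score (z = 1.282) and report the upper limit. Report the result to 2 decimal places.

SEM = 10.5000 × √(1 − 0.8600) = 10.5000 × √0.1400 ≈ 10.5000 × 0.3742 ≈ 3.9287
1.282 × SEM ≈ 5.0366
Upper limit = 104 + 5.0366 ≈ 109.0366

109.04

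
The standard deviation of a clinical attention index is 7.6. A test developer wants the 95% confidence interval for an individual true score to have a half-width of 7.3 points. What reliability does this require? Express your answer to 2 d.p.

0.76

SEM needed = half-width / z = 7.3/1.96 ≈ 3.7245
r = 1 − (3.7245/7.6)² ≈ 1 − 0.2402 ≈ 0.7598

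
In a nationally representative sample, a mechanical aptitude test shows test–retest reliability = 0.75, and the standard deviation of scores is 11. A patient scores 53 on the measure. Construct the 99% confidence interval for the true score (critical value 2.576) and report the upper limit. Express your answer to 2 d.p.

SEM = 11.00000·√(1 − 0.75000) ≈ 5.50000
Margin = 2.576 · 5.50000 ≈ 14.16800
Upper limit = 53 + 14.16800 ≈ 67.16800

67.17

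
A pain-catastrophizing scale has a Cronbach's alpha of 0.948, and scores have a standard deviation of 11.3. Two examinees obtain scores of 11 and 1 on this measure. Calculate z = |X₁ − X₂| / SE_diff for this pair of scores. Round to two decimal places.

The standard error of measurement is 11.30000×√(1 − 0.94800) ≈ 11.30000×0.22804 ≈ 2.57680.
SE_diff = √2 × SEM ≈ 3.64414
z = |11 − 1| / 3.64414 = 10 / 3.64414 ≈ 2.74413

2.74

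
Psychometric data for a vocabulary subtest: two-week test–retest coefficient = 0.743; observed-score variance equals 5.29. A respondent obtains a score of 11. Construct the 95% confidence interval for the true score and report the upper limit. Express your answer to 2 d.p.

σ = 5.29^(1/2) = 2.3000
SEM = 2.3000·√(1 − 0.7430) ≈ 1.1660
1.96 · SEM ≈ 2.2853
Upper bound: 11 + 2.2853 = 13.2853

13.29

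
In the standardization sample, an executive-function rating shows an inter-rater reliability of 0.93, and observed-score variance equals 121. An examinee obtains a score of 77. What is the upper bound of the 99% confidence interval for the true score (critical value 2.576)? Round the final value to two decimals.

84.50

SD = √121 = 11.00000
SEM = 11.00000·√(1 − 0.93000) ≃ 2.91033
Half-width = 2.576·2.91033 ≃ 7.49700
Upper bound: 77 + 7.49700 = 84.49700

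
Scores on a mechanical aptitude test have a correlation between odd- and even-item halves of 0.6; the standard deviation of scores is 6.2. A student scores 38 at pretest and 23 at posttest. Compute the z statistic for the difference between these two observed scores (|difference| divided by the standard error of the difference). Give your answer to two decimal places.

r_full = 2·0.6 / (1 + 0.6) ≈ 0.750
SEM = 6.200 * √(1 − 0.750) = 6.200 * √0.250 ≈ 6.200 * 0.500 ≈ 3.100
SE_diff = √2 * SEM ≈ 4.384
z = |38 − 23| / 4.384 = 15 / 4.384 ≈ 3.421

3.42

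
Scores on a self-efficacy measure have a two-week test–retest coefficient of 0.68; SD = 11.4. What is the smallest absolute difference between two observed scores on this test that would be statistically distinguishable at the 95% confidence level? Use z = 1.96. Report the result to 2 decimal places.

17.88

SEM = 11.40000·√(1 − 0.68000) ≈ 6.44881
Standard error of the difference = 6.44881·√2 ≈ 9.12000
Smallest detectable difference = 1.96·9.12000 ≈ 17.87520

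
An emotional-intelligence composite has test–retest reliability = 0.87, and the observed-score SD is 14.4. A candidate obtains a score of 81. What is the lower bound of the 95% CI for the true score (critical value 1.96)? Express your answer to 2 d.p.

SEM = 14.40000 * √(1 − 0.87000) = 14.40000 * √0.13000 ≈ 14.40000 * 0.36056 ≈ 5.19199
1.96 * SEM ≈ 10.17631
Lower bound: 81 − 10.17631 = 70.82369

70.82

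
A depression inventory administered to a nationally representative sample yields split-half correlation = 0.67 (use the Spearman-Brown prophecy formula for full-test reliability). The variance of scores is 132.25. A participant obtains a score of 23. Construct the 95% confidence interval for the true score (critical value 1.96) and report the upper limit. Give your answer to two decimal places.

33.02

σ = 132.25^(1/2) = 11.5000
Full-length reliability (Spearman-Brown) = 2(0.67)/(1+0.67) ≃ 0.8024
SEM = 11.5000 × √(1 − 0.8024) = 11.5000 × √0.1976 ≃ 11.5000 × 0.4445 ≃ 5.1121
Half-width = 1.96×5.1121 ≃ 10.0197
Upper bound: 23 + 10.0197 = 33.0197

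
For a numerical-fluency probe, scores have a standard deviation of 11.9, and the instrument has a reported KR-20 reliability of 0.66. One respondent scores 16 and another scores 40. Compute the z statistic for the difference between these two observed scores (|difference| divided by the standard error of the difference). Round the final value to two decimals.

2.45

SEM = 11.900 · √(1 − 0.660) = 11.900 · √0.340 ≈ 11.900 · 0.583 ≈ 6.939
Standard error of the difference = 6.939·√2 ≈ 9.813
z = |16 − 40| / 9.813 = 24 / 9.813 ≈ 2.446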